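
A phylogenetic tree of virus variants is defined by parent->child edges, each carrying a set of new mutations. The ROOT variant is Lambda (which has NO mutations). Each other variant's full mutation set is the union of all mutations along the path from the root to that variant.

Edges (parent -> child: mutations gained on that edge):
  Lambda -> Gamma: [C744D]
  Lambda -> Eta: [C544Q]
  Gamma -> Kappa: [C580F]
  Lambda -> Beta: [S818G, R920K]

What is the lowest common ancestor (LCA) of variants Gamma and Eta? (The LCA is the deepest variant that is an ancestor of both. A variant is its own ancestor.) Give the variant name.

Path from root to Gamma: Lambda -> Gamma
  ancestors of Gamma: {Lambda, Gamma}
Path from root to Eta: Lambda -> Eta
  ancestors of Eta: {Lambda, Eta}
Common ancestors: {Lambda}
Walk up from Eta: Eta (not in ancestors of Gamma), Lambda (in ancestors of Gamma)
Deepest common ancestor (LCA) = Lambda

Answer: Lambda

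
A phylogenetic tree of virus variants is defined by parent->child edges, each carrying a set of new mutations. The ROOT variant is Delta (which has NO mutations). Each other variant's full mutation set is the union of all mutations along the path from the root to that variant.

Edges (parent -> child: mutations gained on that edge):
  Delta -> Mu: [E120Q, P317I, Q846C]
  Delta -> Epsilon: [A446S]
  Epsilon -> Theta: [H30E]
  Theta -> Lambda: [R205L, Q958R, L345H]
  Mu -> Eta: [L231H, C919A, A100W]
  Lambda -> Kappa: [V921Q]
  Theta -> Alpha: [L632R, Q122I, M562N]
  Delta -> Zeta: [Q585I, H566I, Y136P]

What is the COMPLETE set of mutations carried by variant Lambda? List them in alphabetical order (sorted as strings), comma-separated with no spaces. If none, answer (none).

Answer: A446S,H30E,L345H,Q958R,R205L

Derivation:
At Delta: gained [] -> total []
At Epsilon: gained ['A446S'] -> total ['A446S']
At Theta: gained ['H30E'] -> total ['A446S', 'H30E']
At Lambda: gained ['R205L', 'Q958R', 'L345H'] -> total ['A446S', 'H30E', 'L345H', 'Q958R', 'R205L']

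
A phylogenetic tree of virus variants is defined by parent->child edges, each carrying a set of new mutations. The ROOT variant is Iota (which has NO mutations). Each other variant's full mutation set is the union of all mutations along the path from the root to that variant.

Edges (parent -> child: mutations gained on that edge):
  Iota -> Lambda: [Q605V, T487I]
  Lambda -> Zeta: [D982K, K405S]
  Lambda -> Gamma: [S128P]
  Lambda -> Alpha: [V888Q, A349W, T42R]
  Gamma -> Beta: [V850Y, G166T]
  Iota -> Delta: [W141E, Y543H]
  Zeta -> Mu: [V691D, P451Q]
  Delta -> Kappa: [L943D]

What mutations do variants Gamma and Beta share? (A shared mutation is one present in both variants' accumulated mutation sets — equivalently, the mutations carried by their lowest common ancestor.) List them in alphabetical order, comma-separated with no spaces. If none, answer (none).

Accumulating mutations along path to Gamma:
  At Iota: gained [] -> total []
  At Lambda: gained ['Q605V', 'T487I'] -> total ['Q605V', 'T487I']
  At Gamma: gained ['S128P'] -> total ['Q605V', 'S128P', 'T487I']
Mutations(Gamma) = ['Q605V', 'S128P', 'T487I']
Accumulating mutations along path to Beta:
  At Iota: gained [] -> total []
  At Lambda: gained ['Q605V', 'T487I'] -> total ['Q605V', 'T487I']
  At Gamma: gained ['S128P'] -> total ['Q605V', 'S128P', 'T487I']
  At Beta: gained ['V850Y', 'G166T'] -> total ['G166T', 'Q605V', 'S128P', 'T487I', 'V850Y']
Mutations(Beta) = ['G166T', 'Q605V', 'S128P', 'T487I', 'V850Y']
Intersection: ['Q605V', 'S128P', 'T487I'] ∩ ['G166T', 'Q605V', 'S128P', 'T487I', 'V850Y'] = ['Q605V', 'S128P', 'T487I']

Answer: Q605V,S128P,T487I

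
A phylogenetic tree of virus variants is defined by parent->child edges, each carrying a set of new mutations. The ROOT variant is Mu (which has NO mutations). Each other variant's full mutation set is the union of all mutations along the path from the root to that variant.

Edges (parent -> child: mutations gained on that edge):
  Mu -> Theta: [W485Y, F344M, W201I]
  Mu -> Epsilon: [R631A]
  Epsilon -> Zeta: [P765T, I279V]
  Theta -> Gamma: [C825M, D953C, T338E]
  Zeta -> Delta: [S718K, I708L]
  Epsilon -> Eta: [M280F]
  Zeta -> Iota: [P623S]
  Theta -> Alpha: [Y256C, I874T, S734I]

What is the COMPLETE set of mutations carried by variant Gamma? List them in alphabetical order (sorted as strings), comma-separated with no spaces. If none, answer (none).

Answer: C825M,D953C,F344M,T338E,W201I,W485Y

Derivation:
At Mu: gained [] -> total []
At Theta: gained ['W485Y', 'F344M', 'W201I'] -> total ['F344M', 'W201I', 'W485Y']
At Gamma: gained ['C825M', 'D953C', 'T338E'] -> total ['C825M', 'D953C', 'F344M', 'T338E', 'W201I', 'W485Y']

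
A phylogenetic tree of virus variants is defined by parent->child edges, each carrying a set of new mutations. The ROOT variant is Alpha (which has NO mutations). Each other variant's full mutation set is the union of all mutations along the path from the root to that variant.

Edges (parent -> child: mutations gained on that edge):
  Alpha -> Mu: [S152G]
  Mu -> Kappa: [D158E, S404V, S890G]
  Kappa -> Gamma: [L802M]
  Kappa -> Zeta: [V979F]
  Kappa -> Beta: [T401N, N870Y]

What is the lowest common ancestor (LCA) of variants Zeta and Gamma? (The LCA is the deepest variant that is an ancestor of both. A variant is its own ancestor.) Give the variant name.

Answer: Kappa

Derivation:
Path from root to Zeta: Alpha -> Mu -> Kappa -> Zeta
  ancestors of Zeta: {Alpha, Mu, Kappa, Zeta}
Path from root to Gamma: Alpha -> Mu -> Kappa -> Gamma
  ancestors of Gamma: {Alpha, Mu, Kappa, Gamma}
Common ancestors: {Alpha, Mu, Kappa}
Walk up from Gamma: Gamma (not in ancestors of Zeta), Kappa (in ancestors of Zeta), Mu (in ancestors of Zeta), Alpha (in ancestors of Zeta)
Deepest common ancestor (LCA) = Kappa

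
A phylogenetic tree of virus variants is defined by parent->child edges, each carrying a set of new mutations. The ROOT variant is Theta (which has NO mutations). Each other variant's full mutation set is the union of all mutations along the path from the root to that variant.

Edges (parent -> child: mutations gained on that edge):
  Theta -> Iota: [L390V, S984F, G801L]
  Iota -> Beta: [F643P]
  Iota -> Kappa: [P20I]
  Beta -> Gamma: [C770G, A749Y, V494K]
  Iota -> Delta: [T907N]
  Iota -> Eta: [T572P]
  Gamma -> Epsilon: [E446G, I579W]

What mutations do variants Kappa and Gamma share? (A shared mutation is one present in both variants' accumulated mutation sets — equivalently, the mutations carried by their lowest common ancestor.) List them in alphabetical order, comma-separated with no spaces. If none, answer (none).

Answer: G801L,L390V,S984F

Derivation:
Accumulating mutations along path to Kappa:
  At Theta: gained [] -> total []
  At Iota: gained ['L390V', 'S984F', 'G801L'] -> total ['G801L', 'L390V', 'S984F']
  At Kappa: gained ['P20I'] -> total ['G801L', 'L390V', 'P20I', 'S984F']
Mutations(Kappa) = ['G801L', 'L390V', 'P20I', 'S984F']
Accumulating mutations along path to Gamma:
  At Theta: gained [] -> total []
  At Iota: gained ['L390V', 'S984F', 'G801L'] -> total ['G801L', 'L390V', 'S984F']
  At Beta: gained ['F643P'] -> total ['F643P', 'G801L', 'L390V', 'S984F']
  At Gamma: gained ['C770G', 'A749Y', 'V494K'] -> total ['A749Y', 'C770G', 'F643P', 'G801L', 'L390V', 'S984F', 'V494K']
Mutations(Gamma) = ['A749Y', 'C770G', 'F643P', 'G801L', 'L390V', 'S984F', 'V494K']
Intersection: ['G801L', 'L390V', 'P20I', 'S984F'] ∩ ['A749Y', 'C770G', 'F643P', 'G801L', 'L390V', 'S984F', 'V494K'] = ['G801L', 'L390V', 'S984F']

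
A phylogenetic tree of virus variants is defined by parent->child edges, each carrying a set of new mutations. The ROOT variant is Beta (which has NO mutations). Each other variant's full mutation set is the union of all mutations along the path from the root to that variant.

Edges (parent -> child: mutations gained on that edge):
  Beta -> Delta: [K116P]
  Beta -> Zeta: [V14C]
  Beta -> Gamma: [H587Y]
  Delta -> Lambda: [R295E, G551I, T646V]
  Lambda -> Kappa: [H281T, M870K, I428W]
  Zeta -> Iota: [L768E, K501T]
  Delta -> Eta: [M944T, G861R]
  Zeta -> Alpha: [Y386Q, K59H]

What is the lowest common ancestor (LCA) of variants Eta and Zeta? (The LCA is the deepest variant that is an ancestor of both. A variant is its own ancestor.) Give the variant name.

Answer: Beta

Derivation:
Path from root to Eta: Beta -> Delta -> Eta
  ancestors of Eta: {Beta, Delta, Eta}
Path from root to Zeta: Beta -> Zeta
  ancestors of Zeta: {Beta, Zeta}
Common ancestors: {Beta}
Walk up from Zeta: Zeta (not in ancestors of Eta), Beta (in ancestors of Eta)
Deepest common ancestor (LCA) = Beta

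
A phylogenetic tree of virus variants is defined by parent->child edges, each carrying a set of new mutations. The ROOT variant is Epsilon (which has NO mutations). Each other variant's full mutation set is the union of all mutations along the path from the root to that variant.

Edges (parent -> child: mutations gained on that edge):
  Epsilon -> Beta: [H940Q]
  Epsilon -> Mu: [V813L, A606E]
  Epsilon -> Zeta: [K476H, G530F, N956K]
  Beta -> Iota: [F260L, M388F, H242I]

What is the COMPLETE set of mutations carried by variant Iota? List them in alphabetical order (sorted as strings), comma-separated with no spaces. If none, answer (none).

Answer: F260L,H242I,H940Q,M388F

Derivation:
At Epsilon: gained [] -> total []
At Beta: gained ['H940Q'] -> total ['H940Q']
At Iota: gained ['F260L', 'M388F', 'H242I'] -> total ['F260L', 'H242I', 'H940Q', 'M388F']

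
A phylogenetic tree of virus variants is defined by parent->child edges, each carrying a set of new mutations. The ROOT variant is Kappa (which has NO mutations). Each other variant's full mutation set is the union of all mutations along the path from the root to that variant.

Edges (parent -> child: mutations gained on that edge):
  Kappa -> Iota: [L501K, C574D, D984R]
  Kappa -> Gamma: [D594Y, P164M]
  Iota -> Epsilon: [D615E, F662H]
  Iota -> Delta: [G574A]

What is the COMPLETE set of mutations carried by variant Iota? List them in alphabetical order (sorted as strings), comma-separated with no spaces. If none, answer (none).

At Kappa: gained [] -> total []
At Iota: gained ['L501K', 'C574D', 'D984R'] -> total ['C574D', 'D984R', 'L501K']

Answer: C574D,D984R,L501K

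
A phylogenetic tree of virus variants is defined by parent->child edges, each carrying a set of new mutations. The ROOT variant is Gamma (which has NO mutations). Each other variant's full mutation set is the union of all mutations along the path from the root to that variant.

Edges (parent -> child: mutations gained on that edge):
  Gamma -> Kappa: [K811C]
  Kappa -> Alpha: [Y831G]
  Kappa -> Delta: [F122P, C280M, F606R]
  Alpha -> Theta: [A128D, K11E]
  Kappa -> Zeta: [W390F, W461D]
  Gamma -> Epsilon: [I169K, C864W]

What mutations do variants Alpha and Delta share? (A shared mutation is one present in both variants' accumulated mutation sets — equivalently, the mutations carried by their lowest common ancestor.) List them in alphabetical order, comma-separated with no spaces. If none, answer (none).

Accumulating mutations along path to Alpha:
  At Gamma: gained [] -> total []
  At Kappa: gained ['K811C'] -> total ['K811C']
  At Alpha: gained ['Y831G'] -> total ['K811C', 'Y831G']
Mutations(Alpha) = ['K811C', 'Y831G']
Accumulating mutations along path to Delta:
  At Gamma: gained [] -> total []
  At Kappa: gained ['K811C'] -> total ['K811C']
  At Delta: gained ['F122P', 'C280M', 'F606R'] -> total ['C280M', 'F122P', 'F606R', 'K811C']
Mutations(Delta) = ['C280M', 'F122P', 'F606R', 'K811C']
Intersection: ['K811C', 'Y831G'] ∩ ['C280M', 'F122P', 'F606R', 'K811C'] = ['K811C']

Answer: K811C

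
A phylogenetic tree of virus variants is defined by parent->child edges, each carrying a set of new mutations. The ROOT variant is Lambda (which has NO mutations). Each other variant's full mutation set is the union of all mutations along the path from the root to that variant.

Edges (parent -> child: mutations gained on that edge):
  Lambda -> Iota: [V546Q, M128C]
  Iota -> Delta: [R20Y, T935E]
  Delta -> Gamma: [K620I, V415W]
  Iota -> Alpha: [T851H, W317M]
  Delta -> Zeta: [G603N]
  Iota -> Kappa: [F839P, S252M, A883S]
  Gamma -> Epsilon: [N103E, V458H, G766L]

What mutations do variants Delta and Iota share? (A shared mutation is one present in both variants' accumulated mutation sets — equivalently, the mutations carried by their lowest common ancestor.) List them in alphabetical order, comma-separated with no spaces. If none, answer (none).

Answer: M128C,V546Q

Derivation:
Accumulating mutations along path to Delta:
  At Lambda: gained [] -> total []
  At Iota: gained ['V546Q', 'M128C'] -> total ['M128C', 'V546Q']
  At Delta: gained ['R20Y', 'T935E'] -> total ['M128C', 'R20Y', 'T935E', 'V546Q']
Mutations(Delta) = ['M128C', 'R20Y', 'T935E', 'V546Q']
Accumulating mutations along path to Iota:
  At Lambda: gained [] -> total []
  At Iota: gained ['V546Q', 'M128C'] -> total ['M128C', 'V546Q']
Mutations(Iota) = ['M128C', 'V546Q']
Intersection: ['M128C', 'R20Y', 'T935E', 'V546Q'] ∩ ['M128C', 'V546Q'] = ['M128C', 'V546Q']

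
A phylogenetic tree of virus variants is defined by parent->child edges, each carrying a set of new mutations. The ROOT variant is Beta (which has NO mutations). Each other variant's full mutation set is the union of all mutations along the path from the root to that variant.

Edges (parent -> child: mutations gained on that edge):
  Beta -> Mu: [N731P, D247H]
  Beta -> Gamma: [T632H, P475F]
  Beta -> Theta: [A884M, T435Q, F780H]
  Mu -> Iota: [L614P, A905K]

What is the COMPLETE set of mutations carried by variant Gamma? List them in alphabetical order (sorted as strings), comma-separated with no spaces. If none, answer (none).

Answer: P475F,T632H

Derivation:
At Beta: gained [] -> total []
At Gamma: gained ['T632H', 'P475F'] -> total ['P475F', 'T632H']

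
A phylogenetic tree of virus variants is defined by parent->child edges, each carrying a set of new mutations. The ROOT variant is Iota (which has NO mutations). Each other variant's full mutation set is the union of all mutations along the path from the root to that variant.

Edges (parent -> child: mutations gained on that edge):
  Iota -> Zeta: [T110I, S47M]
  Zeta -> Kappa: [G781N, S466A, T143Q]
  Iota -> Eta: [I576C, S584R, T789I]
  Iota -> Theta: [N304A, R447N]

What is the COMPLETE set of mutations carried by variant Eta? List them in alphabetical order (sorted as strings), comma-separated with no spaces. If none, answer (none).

At Iota: gained [] -> total []
At Eta: gained ['I576C', 'S584R', 'T789I'] -> total ['I576C', 'S584R', 'T789I']

Answer: I576C,S584R,T789I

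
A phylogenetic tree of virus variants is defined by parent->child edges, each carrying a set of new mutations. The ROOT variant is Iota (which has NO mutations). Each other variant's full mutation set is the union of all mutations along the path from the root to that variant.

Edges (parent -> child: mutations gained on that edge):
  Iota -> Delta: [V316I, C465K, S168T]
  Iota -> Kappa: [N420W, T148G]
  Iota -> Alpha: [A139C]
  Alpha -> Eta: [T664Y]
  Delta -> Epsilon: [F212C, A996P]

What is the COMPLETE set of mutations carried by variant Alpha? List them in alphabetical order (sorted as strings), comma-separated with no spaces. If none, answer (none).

Answer: A139C

Derivation:
At Iota: gained [] -> total []
At Alpha: gained ['A139C'] -> total ['A139C']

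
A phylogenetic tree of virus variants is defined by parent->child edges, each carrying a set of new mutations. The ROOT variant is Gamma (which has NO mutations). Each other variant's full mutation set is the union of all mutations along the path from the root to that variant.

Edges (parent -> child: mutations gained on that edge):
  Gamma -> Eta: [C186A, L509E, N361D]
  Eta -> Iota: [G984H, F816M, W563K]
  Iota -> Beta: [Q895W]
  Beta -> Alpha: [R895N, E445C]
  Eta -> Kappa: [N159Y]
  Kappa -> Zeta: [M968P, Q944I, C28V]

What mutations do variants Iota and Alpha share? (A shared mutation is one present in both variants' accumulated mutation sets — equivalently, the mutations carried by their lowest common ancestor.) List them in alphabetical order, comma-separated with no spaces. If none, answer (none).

Accumulating mutations along path to Iota:
  At Gamma: gained [] -> total []
  At Eta: gained ['C186A', 'L509E', 'N361D'] -> total ['C186A', 'L509E', 'N361D']
  At Iota: gained ['G984H', 'F816M', 'W563K'] -> total ['C186A', 'F816M', 'G984H', 'L509E', 'N361D', 'W563K']
Mutations(Iota) = ['C186A', 'F816M', 'G984H', 'L509E', 'N361D', 'W563K']
Accumulating mutations along path to Alpha:
  At Gamma: gained [] -> total []
  At Eta: gained ['C186A', 'L509E', 'N361D'] -> total ['C186A', 'L509E', 'N361D']
  At Iota: gained ['G984H', 'F816M', 'W563K'] -> total ['C186A', 'F816M', 'G984H', 'L509E', 'N361D', 'W563K']
  At Beta: gained ['Q895W'] -> total ['C186A', 'F816M', 'G984H', 'L509E', 'N361D', 'Q895W', 'W563K']
  At Alpha: gained ['R895N', 'E445C'] -> total ['C186A', 'E445C', 'F816M', 'G984H', 'L509E', 'N361D', 'Q895W', 'R895N', 'W563K']
Mutations(Alpha) = ['C186A', 'E445C', 'F816M', 'G984H', 'L509E', 'N361D', 'Q895W', 'R895N', 'W563K']
Intersection: ['C186A', 'F816M', 'G984H', 'L509E', 'N361D', 'W563K'] ∩ ['C186A', 'E445C', 'F816M', 'G984H', 'L509E', 'N361D', 'Q895W', 'R895N', 'W563K'] = ['C186A', 'F816M', 'G984H', 'L509E', 'N361D', 'W563K']

Answer: C186A,F816M,G984H,L509E,N361D,W563K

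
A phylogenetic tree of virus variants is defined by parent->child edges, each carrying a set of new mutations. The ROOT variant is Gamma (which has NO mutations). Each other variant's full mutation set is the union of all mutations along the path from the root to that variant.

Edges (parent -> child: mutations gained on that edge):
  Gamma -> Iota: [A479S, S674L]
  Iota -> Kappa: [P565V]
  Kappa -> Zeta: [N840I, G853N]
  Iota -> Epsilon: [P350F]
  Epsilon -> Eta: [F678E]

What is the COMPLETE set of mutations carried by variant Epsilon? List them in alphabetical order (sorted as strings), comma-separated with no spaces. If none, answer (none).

At Gamma: gained [] -> total []
At Iota: gained ['A479S', 'S674L'] -> total ['A479S', 'S674L']
At Epsilon: gained ['P350F'] -> total ['A479S', 'P350F', 'S674L']

Answer: A479S,P350F,S674L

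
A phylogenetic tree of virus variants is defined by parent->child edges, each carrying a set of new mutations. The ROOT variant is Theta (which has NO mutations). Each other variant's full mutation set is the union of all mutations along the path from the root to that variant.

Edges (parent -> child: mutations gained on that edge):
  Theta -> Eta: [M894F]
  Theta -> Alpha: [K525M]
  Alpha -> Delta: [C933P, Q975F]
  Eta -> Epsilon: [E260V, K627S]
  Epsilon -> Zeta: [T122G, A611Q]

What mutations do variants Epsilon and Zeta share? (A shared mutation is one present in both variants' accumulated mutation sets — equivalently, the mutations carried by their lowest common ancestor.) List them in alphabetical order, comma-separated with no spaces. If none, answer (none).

Accumulating mutations along path to Epsilon:
  At Theta: gained [] -> total []
  At Eta: gained ['M894F'] -> total ['M894F']
  At Epsilon: gained ['E260V', 'K627S'] -> total ['E260V', 'K627S', 'M894F']
Mutations(Epsilon) = ['E260V', 'K627S', 'M894F']
Accumulating mutations along path to Zeta:
  At Theta: gained [] -> total []
  At Eta: gained ['M894F'] -> total ['M894F']
  At Epsilon: gained ['E260V', 'K627S'] -> total ['E260V', 'K627S', 'M894F']
  At Zeta: gained ['T122G', 'A611Q'] -> total ['A611Q', 'E260V', 'K627S', 'M894F', 'T122G']
Mutations(Zeta) = ['A611Q', 'E260V', 'K627S', 'M894F', 'T122G']
Intersection: ['E260V', 'K627S', 'M894F'] ∩ ['A611Q', 'E260V', 'K627S', 'M894F', 'T122G'] = ['E260V', 'K627S', 'M894F']

Answer: E260V,K627S,M894F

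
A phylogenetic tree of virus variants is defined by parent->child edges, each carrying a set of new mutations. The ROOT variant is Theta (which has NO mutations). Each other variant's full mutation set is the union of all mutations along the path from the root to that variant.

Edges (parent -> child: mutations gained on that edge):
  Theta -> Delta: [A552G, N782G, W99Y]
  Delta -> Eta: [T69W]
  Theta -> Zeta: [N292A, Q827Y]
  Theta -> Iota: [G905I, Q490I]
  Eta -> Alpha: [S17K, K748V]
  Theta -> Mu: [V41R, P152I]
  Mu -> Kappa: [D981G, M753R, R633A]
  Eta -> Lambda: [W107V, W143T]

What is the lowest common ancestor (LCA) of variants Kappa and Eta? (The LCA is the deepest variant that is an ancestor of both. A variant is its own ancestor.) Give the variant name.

Path from root to Kappa: Theta -> Mu -> Kappa
  ancestors of Kappa: {Theta, Mu, Kappa}
Path from root to Eta: Theta -> Delta -> Eta
  ancestors of Eta: {Theta, Delta, Eta}
Common ancestors: {Theta}
Walk up from Eta: Eta (not in ancestors of Kappa), Delta (not in ancestors of Kappa), Theta (in ancestors of Kappa)
Deepest common ancestor (LCA) = Theta

Answer: Theta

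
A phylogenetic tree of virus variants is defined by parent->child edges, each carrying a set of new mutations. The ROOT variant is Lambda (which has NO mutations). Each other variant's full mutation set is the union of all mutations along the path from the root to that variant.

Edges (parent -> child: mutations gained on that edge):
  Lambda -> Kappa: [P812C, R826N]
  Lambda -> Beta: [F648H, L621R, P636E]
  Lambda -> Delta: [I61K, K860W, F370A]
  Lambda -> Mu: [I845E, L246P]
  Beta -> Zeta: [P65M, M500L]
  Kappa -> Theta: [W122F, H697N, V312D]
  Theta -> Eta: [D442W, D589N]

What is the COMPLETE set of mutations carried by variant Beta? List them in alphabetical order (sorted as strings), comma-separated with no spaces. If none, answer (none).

Answer: F648H,L621R,P636E

Derivation:
At Lambda: gained [] -> total []
At Beta: gained ['F648H', 'L621R', 'P636E'] -> total ['F648H', 'L621R', 'P636E']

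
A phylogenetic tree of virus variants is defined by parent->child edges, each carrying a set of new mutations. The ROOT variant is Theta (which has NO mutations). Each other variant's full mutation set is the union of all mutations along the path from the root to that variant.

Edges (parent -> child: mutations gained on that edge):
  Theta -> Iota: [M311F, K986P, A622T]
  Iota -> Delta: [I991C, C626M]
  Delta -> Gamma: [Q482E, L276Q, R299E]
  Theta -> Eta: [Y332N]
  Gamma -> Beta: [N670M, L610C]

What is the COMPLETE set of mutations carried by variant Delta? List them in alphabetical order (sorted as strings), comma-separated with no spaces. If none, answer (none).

At Theta: gained [] -> total []
At Iota: gained ['M311F', 'K986P', 'A622T'] -> total ['A622T', 'K986P', 'M311F']
At Delta: gained ['I991C', 'C626M'] -> total ['A622T', 'C626M', 'I991C', 'K986P', 'M311F']

Answer: A622T,C626M,I991C,K986P,M311F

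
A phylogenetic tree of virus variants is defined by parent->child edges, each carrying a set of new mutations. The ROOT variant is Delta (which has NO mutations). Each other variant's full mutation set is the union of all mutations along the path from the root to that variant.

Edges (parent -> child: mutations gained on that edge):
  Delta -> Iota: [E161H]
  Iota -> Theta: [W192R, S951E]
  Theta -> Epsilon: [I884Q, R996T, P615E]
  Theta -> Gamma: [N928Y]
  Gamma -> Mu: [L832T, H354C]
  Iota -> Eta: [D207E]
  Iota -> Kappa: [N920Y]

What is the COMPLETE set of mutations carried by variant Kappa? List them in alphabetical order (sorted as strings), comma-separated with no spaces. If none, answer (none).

Answer: E161H,N920Y

Derivation:
At Delta: gained [] -> total []
At Iota: gained ['E161H'] -> total ['E161H']
At Kappa: gained ['N920Y'] -> total ['E161H', 'N920Y']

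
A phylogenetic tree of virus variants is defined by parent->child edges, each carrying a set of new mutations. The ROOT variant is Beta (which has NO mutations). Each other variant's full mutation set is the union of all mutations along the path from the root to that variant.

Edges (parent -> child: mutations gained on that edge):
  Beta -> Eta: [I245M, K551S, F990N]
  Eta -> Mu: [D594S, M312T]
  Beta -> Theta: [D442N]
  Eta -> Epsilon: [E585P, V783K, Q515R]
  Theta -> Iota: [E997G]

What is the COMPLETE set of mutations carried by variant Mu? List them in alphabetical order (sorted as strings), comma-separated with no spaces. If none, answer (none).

Answer: D594S,F990N,I245M,K551S,M312T

Derivation:
At Beta: gained [] -> total []
At Eta: gained ['I245M', 'K551S', 'F990N'] -> total ['F990N', 'I245M', 'K551S']
At Mu: gained ['D594S', 'M312T'] -> total ['D594S', 'F990N', 'I245M', 'K551S', 'M312T']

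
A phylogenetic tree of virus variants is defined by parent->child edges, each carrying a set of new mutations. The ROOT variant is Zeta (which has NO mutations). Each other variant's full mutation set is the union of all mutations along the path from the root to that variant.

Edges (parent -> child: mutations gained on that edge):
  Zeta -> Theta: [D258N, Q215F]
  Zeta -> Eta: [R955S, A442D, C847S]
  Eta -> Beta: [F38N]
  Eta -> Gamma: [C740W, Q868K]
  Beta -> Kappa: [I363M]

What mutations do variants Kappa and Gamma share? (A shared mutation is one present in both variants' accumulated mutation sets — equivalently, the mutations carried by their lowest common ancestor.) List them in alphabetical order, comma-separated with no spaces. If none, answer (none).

Accumulating mutations along path to Kappa:
  At Zeta: gained [] -> total []
  At Eta: gained ['R955S', 'A442D', 'C847S'] -> total ['A442D', 'C847S', 'R955S']
  At Beta: gained ['F38N'] -> total ['A442D', 'C847S', 'F38N', 'R955S']
  At Kappa: gained ['I363M'] -> total ['A442D', 'C847S', 'F38N', 'I363M', 'R955S']
Mutations(Kappa) = ['A442D', 'C847S', 'F38N', 'I363M', 'R955S']
Accumulating mutations along path to Gamma:
  At Zeta: gained [] -> total []
  At Eta: gained ['R955S', 'A442D', 'C847S'] -> total ['A442D', 'C847S', 'R955S']
  At Gamma: gained ['C740W', 'Q868K'] -> total ['A442D', 'C740W', 'C847S', 'Q868K', 'R955S']
Mutations(Gamma) = ['A442D', 'C740W', 'C847S', 'Q868K', 'R955S']
Intersection: ['A442D', 'C847S', 'F38N', 'I363M', 'R955S'] ∩ ['A442D', 'C740W', 'C847S', 'Q868K', 'R955S'] = ['A442D', 'C847S', 'R955S']

Answer: A442D,C847S,R955S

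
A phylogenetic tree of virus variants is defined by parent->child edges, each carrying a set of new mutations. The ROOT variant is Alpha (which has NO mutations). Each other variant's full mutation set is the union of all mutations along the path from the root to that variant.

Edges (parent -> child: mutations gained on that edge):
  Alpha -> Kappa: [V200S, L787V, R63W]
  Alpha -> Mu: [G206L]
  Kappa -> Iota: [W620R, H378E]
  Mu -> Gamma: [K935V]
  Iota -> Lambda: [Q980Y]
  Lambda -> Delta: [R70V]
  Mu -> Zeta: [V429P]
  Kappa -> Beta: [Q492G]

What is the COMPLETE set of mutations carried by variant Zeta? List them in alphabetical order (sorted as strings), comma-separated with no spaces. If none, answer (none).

At Alpha: gained [] -> total []
At Mu: gained ['G206L'] -> total ['G206L']
At Zeta: gained ['V429P'] -> total ['G206L', 'V429P']

Answer: G206L,V429P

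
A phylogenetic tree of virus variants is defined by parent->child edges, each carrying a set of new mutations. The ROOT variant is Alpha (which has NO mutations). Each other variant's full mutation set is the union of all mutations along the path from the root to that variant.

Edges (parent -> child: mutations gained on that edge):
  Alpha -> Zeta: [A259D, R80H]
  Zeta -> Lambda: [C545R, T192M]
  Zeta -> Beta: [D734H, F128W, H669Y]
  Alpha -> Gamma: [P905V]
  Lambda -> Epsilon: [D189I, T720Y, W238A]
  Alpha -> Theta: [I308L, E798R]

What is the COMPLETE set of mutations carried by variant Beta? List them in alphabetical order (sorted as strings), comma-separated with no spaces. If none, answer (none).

At Alpha: gained [] -> total []
At Zeta: gained ['A259D', 'R80H'] -> total ['A259D', 'R80H']
At Beta: gained ['D734H', 'F128W', 'H669Y'] -> total ['A259D', 'D734H', 'F128W', 'H669Y', 'R80H']

Answer: A259D,D734H,F128W,H669Y,R80H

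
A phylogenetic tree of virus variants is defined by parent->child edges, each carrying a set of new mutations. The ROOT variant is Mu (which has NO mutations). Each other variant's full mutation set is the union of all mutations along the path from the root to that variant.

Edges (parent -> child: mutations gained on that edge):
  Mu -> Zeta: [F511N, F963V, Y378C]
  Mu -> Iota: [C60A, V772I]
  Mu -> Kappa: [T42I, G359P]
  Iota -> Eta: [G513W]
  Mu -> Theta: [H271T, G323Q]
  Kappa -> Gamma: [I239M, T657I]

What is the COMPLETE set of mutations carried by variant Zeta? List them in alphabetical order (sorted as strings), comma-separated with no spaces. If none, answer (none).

Answer: F511N,F963V,Y378C

Derivation:
At Mu: gained [] -> total []
At Zeta: gained ['F511N', 'F963V', 'Y378C'] -> total ['F511N', 'F963V', 'Y378C']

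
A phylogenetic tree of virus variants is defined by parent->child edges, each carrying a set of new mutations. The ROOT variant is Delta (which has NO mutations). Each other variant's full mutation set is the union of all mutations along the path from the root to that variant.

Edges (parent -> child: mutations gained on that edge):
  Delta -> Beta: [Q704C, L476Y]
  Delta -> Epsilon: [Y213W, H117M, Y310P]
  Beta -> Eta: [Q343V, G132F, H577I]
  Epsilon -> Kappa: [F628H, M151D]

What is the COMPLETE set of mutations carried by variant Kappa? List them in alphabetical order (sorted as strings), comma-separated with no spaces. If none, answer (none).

At Delta: gained [] -> total []
At Epsilon: gained ['Y213W', 'H117M', 'Y310P'] -> total ['H117M', 'Y213W', 'Y310P']
At Kappa: gained ['F628H', 'M151D'] -> total ['F628H', 'H117M', 'M151D', 'Y213W', 'Y310P']

Answer: F628H,H117M,M151D,Y213W,Y310P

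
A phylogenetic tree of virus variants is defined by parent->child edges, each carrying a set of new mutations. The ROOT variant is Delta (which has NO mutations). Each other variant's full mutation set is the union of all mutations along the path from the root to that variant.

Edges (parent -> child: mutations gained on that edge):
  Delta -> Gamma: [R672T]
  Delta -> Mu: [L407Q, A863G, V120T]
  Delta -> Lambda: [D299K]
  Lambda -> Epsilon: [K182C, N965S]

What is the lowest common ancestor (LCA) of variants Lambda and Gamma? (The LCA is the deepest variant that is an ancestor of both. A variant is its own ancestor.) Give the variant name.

Path from root to Lambda: Delta -> Lambda
  ancestors of Lambda: {Delta, Lambda}
Path from root to Gamma: Delta -> Gamma
  ancestors of Gamma: {Delta, Gamma}
Common ancestors: {Delta}
Walk up from Gamma: Gamma (not in ancestors of Lambda), Delta (in ancestors of Lambda)
Deepest common ancestor (LCA) = Delta

Answer: Delta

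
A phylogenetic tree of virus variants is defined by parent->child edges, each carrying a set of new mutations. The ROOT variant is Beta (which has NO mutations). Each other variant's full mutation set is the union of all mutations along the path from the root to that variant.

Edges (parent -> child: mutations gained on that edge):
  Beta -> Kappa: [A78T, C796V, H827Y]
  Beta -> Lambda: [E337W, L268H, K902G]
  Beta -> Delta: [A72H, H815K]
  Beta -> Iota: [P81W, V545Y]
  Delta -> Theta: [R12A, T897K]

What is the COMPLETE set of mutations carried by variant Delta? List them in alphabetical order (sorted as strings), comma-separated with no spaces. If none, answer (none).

Answer: A72H,H815K

Derivation:
At Beta: gained [] -> total []
At Delta: gained ['A72H', 'H815K'] -> total ['A72H', 'H815K']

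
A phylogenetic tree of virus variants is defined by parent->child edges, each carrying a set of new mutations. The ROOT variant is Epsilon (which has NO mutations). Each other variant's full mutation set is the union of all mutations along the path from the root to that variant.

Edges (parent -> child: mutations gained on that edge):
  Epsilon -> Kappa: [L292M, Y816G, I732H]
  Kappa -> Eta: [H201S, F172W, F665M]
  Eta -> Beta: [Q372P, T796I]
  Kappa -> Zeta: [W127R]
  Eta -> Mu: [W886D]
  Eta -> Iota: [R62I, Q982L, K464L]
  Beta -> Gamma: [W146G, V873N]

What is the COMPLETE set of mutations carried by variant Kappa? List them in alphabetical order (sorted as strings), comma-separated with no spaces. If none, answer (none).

At Epsilon: gained [] -> total []
At Kappa: gained ['L292M', 'Y816G', 'I732H'] -> total ['I732H', 'L292M', 'Y816G']

Answer: I732H,L292M,Y816G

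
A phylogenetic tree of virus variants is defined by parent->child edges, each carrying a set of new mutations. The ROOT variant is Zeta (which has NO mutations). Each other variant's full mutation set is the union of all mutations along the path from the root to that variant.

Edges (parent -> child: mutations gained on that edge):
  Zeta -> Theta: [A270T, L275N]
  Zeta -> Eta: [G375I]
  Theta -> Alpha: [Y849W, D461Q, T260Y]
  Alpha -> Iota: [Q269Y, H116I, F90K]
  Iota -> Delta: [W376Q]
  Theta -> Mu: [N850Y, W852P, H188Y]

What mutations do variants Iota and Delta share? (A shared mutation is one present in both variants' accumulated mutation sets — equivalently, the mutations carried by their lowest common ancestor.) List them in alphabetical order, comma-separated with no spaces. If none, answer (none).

Answer: A270T,D461Q,F90K,H116I,L275N,Q269Y,T260Y,Y849W

Derivation:
Accumulating mutations along path to Iota:
  At Zeta: gained [] -> total []
  At Theta: gained ['A270T', 'L275N'] -> total ['A270T', 'L275N']
  At Alpha: gained ['Y849W', 'D461Q', 'T260Y'] -> total ['A270T', 'D461Q', 'L275N', 'T260Y', 'Y849W']
  At Iota: gained ['Q269Y', 'H116I', 'F90K'] -> total ['A270T', 'D461Q', 'F90K', 'H116I', 'L275N', 'Q269Y', 'T260Y', 'Y849W']
Mutations(Iota) = ['A270T', 'D461Q', 'F90K', 'H116I', 'L275N', 'Q269Y', 'T260Y', 'Y849W']
Accumulating mutations along path to Delta:
  At Zeta: gained [] -> total []
  At Theta: gained ['A270T', 'L275N'] -> total ['A270T', 'L275N']
  At Alpha: gained ['Y849W', 'D461Q', 'T260Y'] -> total ['A270T', 'D461Q', 'L275N', 'T260Y', 'Y849W']
  At Iota: gained ['Q269Y', 'H116I', 'F90K'] -> total ['A270T', 'D461Q', 'F90K', 'H116I', 'L275N', 'Q269Y', 'T260Y', 'Y849W']
  At Delta: gained ['W376Q'] -> total ['A270T', 'D461Q', 'F90K', 'H116I', 'L275N', 'Q269Y', 'T260Y', 'W376Q', 'Y849W']
Mutations(Delta) = ['A270T', 'D461Q', 'F90K', 'H116I', 'L275N', 'Q269Y', 'T260Y', 'W376Q', 'Y849W']
Intersection: ['A270T', 'D461Q', 'F90K', 'H116I', 'L275N', 'Q269Y', 'T260Y', 'Y849W'] ∩ ['A270T', 'D461Q', 'F90K', 'H116I', 'L275N', 'Q269Y', 'T260Y', 'W376Q', 'Y849W'] = ['A270T', 'D461Q', 'F90K', 'H116I', 'L275N', 'Q269Y', 'T260Y', 'Y849W']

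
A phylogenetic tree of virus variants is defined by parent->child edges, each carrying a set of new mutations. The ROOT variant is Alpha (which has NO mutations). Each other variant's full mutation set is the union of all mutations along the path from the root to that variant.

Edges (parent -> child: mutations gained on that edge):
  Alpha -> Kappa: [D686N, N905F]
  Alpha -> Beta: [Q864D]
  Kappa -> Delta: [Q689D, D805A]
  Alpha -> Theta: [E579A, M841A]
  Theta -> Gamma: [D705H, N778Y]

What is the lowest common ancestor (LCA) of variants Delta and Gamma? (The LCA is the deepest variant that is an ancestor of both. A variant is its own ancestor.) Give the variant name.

Path from root to Delta: Alpha -> Kappa -> Delta
  ancestors of Delta: {Alpha, Kappa, Delta}
Path from root to Gamma: Alpha -> Theta -> Gamma
  ancestors of Gamma: {Alpha, Theta, Gamma}
Common ancestors: {Alpha}
Walk up from Gamma: Gamma (not in ancestors of Delta), Theta (not in ancestors of Delta), Alpha (in ancestors of Delta)
Deepest common ancestor (LCA) = Alpha

Answer: Alpha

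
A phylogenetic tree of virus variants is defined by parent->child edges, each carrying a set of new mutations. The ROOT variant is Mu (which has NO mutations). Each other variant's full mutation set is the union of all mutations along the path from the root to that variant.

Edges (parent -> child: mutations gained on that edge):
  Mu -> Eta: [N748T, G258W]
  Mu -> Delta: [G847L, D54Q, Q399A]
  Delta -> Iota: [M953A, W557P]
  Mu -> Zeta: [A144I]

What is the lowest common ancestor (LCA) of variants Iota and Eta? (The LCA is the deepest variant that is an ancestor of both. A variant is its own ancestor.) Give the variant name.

Path from root to Iota: Mu -> Delta -> Iota
  ancestors of Iota: {Mu, Delta, Iota}
Path from root to Eta: Mu -> Eta
  ancestors of Eta: {Mu, Eta}
Common ancestors: {Mu}
Walk up from Eta: Eta (not in ancestors of Iota), Mu (in ancestors of Iota)
Deepest common ancestor (LCA) = Mu

Answer: Mu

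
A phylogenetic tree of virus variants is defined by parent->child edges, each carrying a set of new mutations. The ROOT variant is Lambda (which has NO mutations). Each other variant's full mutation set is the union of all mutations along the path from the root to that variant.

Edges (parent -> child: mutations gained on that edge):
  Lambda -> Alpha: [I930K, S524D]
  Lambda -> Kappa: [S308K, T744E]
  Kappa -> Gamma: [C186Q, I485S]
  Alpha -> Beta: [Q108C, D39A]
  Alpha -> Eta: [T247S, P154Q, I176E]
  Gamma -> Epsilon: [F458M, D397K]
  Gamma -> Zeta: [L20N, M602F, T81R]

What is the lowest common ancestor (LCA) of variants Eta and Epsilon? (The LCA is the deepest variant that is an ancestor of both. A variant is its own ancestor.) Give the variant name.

Path from root to Eta: Lambda -> Alpha -> Eta
  ancestors of Eta: {Lambda, Alpha, Eta}
Path from root to Epsilon: Lambda -> Kappa -> Gamma -> Epsilon
  ancestors of Epsilon: {Lambda, Kappa, Gamma, Epsilon}
Common ancestors: {Lambda}
Walk up from Epsilon: Epsilon (not in ancestors of Eta), Gamma (not in ancestors of Eta), Kappa (not in ancestors of Eta), Lambda (in ancestors of Eta)
Deepest common ancestor (LCA) = Lambda

Answer: Lambda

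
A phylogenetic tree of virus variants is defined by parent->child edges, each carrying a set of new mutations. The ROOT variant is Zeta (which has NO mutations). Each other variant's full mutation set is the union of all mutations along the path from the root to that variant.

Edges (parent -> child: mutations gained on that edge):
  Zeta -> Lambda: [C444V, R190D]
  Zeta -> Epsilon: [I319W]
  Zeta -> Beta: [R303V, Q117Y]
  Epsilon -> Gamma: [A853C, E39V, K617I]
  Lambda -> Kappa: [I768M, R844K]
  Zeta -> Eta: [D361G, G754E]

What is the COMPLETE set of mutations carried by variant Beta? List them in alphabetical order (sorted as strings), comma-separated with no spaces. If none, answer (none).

Answer: Q117Y,R303V

Derivation:
At Zeta: gained [] -> total []
At Beta: gained ['R303V', 'Q117Y'] -> total ['Q117Y', 'R303V']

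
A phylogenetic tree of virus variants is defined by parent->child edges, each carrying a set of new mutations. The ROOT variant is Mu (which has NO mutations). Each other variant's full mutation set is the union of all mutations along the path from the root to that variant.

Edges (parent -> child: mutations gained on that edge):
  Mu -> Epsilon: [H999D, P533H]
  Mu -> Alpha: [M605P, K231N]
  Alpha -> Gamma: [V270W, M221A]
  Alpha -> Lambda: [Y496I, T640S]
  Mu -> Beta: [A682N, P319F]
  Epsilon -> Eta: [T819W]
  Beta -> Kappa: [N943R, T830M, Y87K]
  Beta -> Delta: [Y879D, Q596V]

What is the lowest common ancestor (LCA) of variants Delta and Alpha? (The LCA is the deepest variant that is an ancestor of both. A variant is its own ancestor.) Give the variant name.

Answer: Mu

Derivation:
Path from root to Delta: Mu -> Beta -> Delta
  ancestors of Delta: {Mu, Beta, Delta}
Path from root to Alpha: Mu -> Alpha
  ancestors of Alpha: {Mu, Alpha}
Common ancestors: {Mu}
Walk up from Alpha: Alpha (not in ancestors of Delta), Mu (in ancestors of Delta)
Deepest common ancestor (LCA) = Mu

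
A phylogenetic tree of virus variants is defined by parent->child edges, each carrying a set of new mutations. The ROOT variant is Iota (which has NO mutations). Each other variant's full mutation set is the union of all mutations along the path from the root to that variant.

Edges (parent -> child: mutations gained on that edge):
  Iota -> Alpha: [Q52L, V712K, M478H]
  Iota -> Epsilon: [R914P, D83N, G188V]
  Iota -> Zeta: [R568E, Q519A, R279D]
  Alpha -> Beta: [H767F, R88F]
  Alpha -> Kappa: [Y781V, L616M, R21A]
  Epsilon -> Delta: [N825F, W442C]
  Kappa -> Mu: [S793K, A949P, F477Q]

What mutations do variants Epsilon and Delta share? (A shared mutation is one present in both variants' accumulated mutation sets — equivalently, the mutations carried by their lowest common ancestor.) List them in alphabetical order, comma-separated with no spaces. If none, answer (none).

Accumulating mutations along path to Epsilon:
  At Iota: gained [] -> total []
  At Epsilon: gained ['R914P', 'D83N', 'G188V'] -> total ['D83N', 'G188V', 'R914P']
Mutations(Epsilon) = ['D83N', 'G188V', 'R914P']
Accumulating mutations along path to Delta:
  At Iota: gained [] -> total []
  At Epsilon: gained ['R914P', 'D83N', 'G188V'] -> total ['D83N', 'G188V', 'R914P']
  At Delta: gained ['N825F', 'W442C'] -> total ['D83N', 'G188V', 'N825F', 'R914P', 'W442C']
Mutations(Delta) = ['D83N', 'G188V', 'N825F', 'R914P', 'W442C']
Intersection: ['D83N', 'G188V', 'R914P'] ∩ ['D83N', 'G188V', 'N825F', 'R914P', 'W442C'] = ['D83N', 'G188V', 'R914P']

Answer: D83N,G188V,R914P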